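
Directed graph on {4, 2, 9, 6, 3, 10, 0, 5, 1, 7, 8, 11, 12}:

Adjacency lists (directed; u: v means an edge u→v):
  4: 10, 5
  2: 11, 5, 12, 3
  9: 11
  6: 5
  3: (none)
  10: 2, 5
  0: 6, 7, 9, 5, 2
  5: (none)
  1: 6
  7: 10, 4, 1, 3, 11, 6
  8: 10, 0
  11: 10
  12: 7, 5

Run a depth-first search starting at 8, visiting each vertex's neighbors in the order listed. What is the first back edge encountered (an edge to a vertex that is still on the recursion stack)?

DFS from 8 (visiting each vertex's neighbors in the order listed); mark gray on enter, black on exit:
8 gray
  10 gray
    2 gray
      11 gray
        11→10: 10 is gray → back edge
First back edge: 11 → 10.

11->10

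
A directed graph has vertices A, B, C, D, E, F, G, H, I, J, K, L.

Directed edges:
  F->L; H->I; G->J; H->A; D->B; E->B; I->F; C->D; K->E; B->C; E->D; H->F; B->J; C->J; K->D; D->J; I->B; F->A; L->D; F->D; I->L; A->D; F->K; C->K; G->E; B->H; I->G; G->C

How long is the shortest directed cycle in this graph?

3

For each vertex v, BFS finds the shortest path from v back to v.
The shortest such closed walk is B → H → I → B, length 3.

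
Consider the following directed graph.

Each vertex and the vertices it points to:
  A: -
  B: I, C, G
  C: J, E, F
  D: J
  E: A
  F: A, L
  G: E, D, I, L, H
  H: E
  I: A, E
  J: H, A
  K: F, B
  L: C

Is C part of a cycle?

C is on a cycle iff C can reach itself via ≥1 edge.
C → F → L → C — yes.

Yes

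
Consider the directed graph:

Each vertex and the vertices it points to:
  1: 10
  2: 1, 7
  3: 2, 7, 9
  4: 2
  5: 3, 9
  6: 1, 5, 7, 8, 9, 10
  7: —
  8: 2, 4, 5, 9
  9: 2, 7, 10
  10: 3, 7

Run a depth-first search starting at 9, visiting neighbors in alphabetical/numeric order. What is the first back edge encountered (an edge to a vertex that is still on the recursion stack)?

DFS from 9 (visiting neighbors in alphabetical/numeric order); mark gray on enter, black on exit:
9 gray
  2 gray
    1 gray
      10 gray
        3 gray
          3→2: 2 is gray → back edge
First back edge: 3 → 2.

3->2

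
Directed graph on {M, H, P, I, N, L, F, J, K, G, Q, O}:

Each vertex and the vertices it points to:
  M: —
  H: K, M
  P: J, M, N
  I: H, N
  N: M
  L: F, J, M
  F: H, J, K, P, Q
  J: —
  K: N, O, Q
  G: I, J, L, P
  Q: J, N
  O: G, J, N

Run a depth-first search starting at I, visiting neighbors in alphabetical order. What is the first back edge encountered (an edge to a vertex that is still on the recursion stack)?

G->I

DFS from I (visiting neighbors in alphabetical order); mark gray on enter, black on exit:
I gray
  H gray
    K gray
      N gray
        M gray
        M black
      N black
      O gray
        G gray
          G→I: I is gray → back edge
First back edge: G → I.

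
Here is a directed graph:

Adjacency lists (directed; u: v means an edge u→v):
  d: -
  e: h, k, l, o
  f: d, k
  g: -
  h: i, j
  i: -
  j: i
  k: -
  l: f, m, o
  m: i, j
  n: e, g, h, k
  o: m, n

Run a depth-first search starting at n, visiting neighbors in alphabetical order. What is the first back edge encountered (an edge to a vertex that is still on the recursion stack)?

DFS from n (visiting neighbors in alphabetical order); mark gray on enter, black on exit:
n gray
  e gray
    h gray
      i gray
      i black
      j gray
        j→i: i black — skip
      j black
    h black
    k gray
    k black
    l gray
      f gray
        d gray
        d black
        f→k: k black — skip
      f black
      m gray
        m→i: i black — skip
        m→j: j black — skip
      m black
      o gray
        o→m: m black — skip
        o→n: n is gray → back edge
First back edge: o → n.

o→n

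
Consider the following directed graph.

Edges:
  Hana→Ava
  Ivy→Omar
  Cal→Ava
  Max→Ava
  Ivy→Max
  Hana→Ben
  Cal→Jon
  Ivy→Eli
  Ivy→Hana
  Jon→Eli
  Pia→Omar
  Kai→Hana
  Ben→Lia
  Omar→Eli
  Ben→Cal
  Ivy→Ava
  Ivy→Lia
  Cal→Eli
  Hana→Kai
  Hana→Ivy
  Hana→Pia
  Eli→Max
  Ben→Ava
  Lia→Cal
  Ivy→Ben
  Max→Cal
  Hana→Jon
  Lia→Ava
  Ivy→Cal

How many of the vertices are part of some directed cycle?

A vertex is on a directed cycle iff it belongs to a strongly connected component of size ≥ 2 (or has a self-loop).
The vertices on cycles are {Cal, Eli, Ivy, Jon, Kai, Max, Hana} — 7 in total.

7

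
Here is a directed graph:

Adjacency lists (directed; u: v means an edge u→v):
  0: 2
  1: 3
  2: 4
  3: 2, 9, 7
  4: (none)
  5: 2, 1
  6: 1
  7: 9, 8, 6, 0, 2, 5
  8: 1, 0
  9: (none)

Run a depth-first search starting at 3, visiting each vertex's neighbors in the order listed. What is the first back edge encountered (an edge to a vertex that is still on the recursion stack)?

1→3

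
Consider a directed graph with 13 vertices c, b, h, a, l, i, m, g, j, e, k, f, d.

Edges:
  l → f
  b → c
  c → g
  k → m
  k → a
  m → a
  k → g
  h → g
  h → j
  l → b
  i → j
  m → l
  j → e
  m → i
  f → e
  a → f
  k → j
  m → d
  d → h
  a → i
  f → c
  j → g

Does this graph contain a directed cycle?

No

DFS with white/gray/black marking, starting from g:
g gray
g black
c gray
  c→g: g black — skip
c black
b gray
  b→c: c black — skip
b black
h gray
  j gray
    e gray
    e black
    j→g: g black — skip
  j black
  h→g: g black — skip
h black
a gray
  f gray
    f→c: c black — skip
    f→e: e black — skip
  f black
  i gray
    i→j: j black — skip
  i black
a black
l gray
  l→b: b black — skip
  l→f: f black — skip
l black
m gray
  m→i: i black — skip
  m→l: l black — skip
  d gray
    d→h: h black — skip
  d black
  m→a: a black — skip
m black
k gray
  k→j: j black — skip
  k→m: m black — skip
  k→g: g black — skip
  k→a: a black — skip
k black
Every edge goes to a white or black vertex — no back edge, so the graph is acyclic.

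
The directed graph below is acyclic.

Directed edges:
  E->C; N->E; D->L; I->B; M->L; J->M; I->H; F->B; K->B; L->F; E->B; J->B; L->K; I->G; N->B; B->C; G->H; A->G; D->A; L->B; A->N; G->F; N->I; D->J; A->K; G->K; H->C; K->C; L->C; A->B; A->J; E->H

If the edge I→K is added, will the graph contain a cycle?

No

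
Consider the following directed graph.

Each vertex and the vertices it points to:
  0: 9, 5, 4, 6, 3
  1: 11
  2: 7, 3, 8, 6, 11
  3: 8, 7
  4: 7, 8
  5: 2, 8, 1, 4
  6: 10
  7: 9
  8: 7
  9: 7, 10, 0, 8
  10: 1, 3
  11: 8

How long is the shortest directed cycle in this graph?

2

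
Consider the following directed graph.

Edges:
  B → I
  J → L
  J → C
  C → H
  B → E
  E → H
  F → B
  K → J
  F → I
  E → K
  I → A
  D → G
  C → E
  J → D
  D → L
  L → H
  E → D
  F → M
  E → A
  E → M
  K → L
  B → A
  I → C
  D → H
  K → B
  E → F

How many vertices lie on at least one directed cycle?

A vertex is on a directed cycle iff it belongs to a strongly connected component of size ≥ 2 (or has a self-loop).
The vertices on cycles are {B, C, E, F, I, J, K} — 7 in total.

7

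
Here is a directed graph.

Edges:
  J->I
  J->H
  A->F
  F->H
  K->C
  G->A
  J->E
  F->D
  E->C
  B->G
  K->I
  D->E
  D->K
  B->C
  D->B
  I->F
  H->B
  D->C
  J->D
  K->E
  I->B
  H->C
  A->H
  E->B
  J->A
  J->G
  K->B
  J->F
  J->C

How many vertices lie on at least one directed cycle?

9

A vertex is on a directed cycle iff it belongs to a strongly connected component of size ≥ 2 (or has a self-loop).
The vertices on cycles are {A, B, D, E, F, G, H, I, K} — 9 in total.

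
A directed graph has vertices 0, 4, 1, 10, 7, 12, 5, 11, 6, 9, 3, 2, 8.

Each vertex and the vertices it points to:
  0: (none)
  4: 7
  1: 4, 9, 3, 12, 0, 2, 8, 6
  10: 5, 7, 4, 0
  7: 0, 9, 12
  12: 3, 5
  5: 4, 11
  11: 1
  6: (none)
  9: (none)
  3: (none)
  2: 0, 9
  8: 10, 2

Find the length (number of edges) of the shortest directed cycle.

4

For each vertex v, BFS finds the shortest path from v back to v.
The shortest such closed walk is 5 → 4 → 7 → 12 → 5, length 4.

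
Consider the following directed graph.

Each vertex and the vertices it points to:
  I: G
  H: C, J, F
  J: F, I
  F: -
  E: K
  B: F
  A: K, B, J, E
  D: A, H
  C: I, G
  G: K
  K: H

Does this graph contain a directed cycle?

DFS with white/gray/black marking, starting from C:
C gray
  I gray
    G gray
      K gray
        H gray
          H→C: C is gray → back edge
Back edge found, so a cycle exists: C → I → G → K → H → C.

Yes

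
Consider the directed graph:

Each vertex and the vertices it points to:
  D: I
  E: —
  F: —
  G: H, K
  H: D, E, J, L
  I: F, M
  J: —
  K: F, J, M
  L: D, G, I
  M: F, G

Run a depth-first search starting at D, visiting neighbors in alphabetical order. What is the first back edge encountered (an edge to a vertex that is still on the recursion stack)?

DFS from D (visiting neighbors in alphabetical order); mark gray on enter, black on exit:
D gray
  I gray
    F gray
    F black
    M gray
      M→F: F black — skip
      G gray
        H gray
          H→D: D is gray → back edge
First back edge: H → D.

H→D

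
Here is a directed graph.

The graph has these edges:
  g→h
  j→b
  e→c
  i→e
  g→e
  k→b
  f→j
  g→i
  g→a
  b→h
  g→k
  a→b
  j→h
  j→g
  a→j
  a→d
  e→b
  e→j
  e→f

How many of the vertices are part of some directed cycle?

A vertex is on a directed cycle iff it belongs to a strongly connected component of size ≥ 2 (or has a self-loop).
The vertices on cycles are {a, e, f, g, i, j} — 6 in total.

6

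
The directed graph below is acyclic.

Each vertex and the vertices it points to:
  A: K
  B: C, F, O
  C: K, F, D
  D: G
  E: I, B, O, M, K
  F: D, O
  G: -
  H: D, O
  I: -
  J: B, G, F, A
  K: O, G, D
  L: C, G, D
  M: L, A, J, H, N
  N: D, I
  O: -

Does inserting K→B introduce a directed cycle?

Adding K→B creates a cycle iff B can already reach K.
Path from B: B → C → K.
So B → … → K → B is a cycle.

Yes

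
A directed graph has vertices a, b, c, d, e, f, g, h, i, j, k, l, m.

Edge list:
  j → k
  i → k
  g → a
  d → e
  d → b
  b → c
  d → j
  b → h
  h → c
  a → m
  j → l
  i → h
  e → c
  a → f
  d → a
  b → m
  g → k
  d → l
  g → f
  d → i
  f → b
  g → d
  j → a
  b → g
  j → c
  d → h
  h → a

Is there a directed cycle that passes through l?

No

l lies on a cycle iff there is a path from l back to itself.
Exploring from l, it never reaches itself; equivalently, its strongly connected component is a singleton.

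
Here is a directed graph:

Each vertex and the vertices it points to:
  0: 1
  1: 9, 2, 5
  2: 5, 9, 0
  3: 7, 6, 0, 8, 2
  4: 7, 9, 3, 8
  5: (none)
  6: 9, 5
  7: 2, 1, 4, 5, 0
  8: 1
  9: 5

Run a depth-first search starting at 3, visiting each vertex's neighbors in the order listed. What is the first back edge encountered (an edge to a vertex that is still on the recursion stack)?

DFS from 3 (visiting each vertex's neighbors in the order listed); mark gray on enter, black on exit:
3 gray
  7 gray
    2 gray
      5 gray
      5 black
      9 gray
        9→5: 5 black — skip
      9 black
      0 gray
        1 gray
          1→9: 9 black — skip
          1→2: 2 is gray → back edge
First back edge: 1 → 2.

1->2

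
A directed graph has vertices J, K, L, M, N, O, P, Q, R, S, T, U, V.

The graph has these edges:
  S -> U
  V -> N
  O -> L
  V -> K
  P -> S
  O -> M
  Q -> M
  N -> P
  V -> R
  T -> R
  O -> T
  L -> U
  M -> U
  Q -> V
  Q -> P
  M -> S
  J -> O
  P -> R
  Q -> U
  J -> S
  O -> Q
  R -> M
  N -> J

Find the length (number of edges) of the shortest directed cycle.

5

For each vertex v, BFS finds the shortest path from v back to v.
The shortest such closed walk is J → O → Q → V → N → J, length 5.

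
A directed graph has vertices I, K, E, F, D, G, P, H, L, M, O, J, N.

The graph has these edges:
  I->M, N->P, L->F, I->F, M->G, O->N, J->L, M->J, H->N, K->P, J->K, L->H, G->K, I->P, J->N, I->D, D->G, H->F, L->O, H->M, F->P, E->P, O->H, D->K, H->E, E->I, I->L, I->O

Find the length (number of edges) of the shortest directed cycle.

4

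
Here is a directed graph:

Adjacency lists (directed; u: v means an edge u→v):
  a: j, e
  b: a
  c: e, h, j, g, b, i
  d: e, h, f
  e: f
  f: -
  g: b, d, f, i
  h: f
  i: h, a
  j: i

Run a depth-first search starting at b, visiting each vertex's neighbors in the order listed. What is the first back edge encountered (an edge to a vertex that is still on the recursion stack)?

DFS from b (visiting each vertex's neighbors in the order listed); mark gray on enter, black on exit:
b gray
  a gray
    j gray
      i gray
        h gray
          f gray
          f black
        h black
        i→a: a is gray → back edge
First back edge: i → a.

i->a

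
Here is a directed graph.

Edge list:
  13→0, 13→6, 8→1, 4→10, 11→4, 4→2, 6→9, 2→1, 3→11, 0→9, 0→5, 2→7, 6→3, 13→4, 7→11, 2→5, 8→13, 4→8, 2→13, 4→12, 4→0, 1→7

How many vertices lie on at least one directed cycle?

9

A vertex is on a directed cycle iff it belongs to a strongly connected component of size ≥ 2 (or has a self-loop).
The vertices on cycles are {1, 2, 3, 4, 6, 7, 8, 11, 13} — 9 in total.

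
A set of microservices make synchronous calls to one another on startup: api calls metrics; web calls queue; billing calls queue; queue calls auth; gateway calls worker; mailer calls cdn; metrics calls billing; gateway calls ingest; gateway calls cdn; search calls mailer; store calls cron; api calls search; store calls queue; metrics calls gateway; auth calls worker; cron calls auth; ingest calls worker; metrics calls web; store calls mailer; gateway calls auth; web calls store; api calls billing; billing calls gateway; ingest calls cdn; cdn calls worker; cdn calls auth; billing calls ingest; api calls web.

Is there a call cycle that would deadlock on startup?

No

DFS with white/gray/black marking, starting from cron:
cron gray
  auth gray
    worker gray
    worker black
  auth black
cron black
search gray
  mailer gray
    cdn gray
      cdn→worker: worker black — skip
      cdn→auth: auth black — skip
    cdn black
  mailer black
search black
api gray
  web gray
    queue gray
      queue→auth: auth black — skip
    queue black
    store gray
      store→cron: cron black — skip
      store→queue: queue black — skip
      store→mailer: mailer black — skip
    store black
  web black
  billing gray
    ingest gray
      ingest→worker: worker black — skip
      ingest→cdn: cdn black — skip
    ingest black
    billing→queue: queue black — skip
    gateway gray
      gateway→worker: worker black — skip
      gateway→auth: auth black — skip
      gateway→cdn: cdn black — skip
      gateway→ingest: ingest black — skip
    gateway black
  billing black
  api→search: search black — skip
  metrics gray
    metrics→gateway: gateway black — skip
    metrics→web: web black — skip
    metrics→billing: billing black — skip
  metrics black
api black
Every edge goes to a white or black vertex — no back edge, so the graph is acyclic.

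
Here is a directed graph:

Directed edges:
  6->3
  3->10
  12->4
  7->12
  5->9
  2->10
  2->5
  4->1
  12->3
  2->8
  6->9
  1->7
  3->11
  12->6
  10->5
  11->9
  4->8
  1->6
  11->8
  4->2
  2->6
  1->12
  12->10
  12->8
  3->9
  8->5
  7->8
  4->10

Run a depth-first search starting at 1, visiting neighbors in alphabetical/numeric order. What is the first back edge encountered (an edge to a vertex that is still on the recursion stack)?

4→1

DFS from 1 (visiting neighbors in alphabetical/numeric order); mark gray on enter, black on exit:
1 gray
  6 gray
    3 gray
      9 gray
      9 black
      10 gray
        5 gray
          5→9: 9 black — skip
        5 black
      10 black
      11 gray
        8 gray
          8→5: 5 black — skip
        8 black
        11→9: 9 black — skip
      11 black
    3 black
    6→9: 9 black — skip
  6 black
  7 gray
    7→8: 8 black — skip
    12 gray
      12→3: 3 black — skip
      4 gray
        4→1: 1 is gray → back edge
First back edge: 4 → 1.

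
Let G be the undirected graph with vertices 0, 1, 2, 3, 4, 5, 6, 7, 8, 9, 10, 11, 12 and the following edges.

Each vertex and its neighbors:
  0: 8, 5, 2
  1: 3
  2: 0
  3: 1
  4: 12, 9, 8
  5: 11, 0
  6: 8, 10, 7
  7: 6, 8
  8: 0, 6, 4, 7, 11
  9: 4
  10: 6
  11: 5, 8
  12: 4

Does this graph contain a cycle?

Yes

DFS, tracking each vertex's parent; an edge to a visited non-parent vertex closes a cycle.
Start from 2:
visit 2 (parent –)
  visit 0 (parent 2)
    visit 8 (parent 0)
      8–0: parent, skip
      visit 6 (parent 8)
        6–8: parent, skip
        visit 10 (parent 6)
          10–6: parent, skip
        visit 7 (parent 6)
          7–6: parent, skip
          7–8: 8 visited and ≠ parent → cycle
Cycle: 8 – 6 – 7 – 8.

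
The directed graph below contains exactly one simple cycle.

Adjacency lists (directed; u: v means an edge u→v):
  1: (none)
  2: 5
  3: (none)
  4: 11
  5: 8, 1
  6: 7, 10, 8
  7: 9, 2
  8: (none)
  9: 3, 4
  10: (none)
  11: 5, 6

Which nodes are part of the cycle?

DFS with gray/black marking from 6:
6 gray
  7 gray
    9 gray
      3 gray
      3 black
      4 gray
        11 gray
          5 gray
            8 gray
            8 black
            1 gray
            1 black
          5 black
          11→6: 6 is gray → back edge
Back edge closes the cycle 6 → 7 → 9 → 4 → 11 → 6; its vertices are {4, 6, 7, 9, 11}.

4, 6, 7, 9, 11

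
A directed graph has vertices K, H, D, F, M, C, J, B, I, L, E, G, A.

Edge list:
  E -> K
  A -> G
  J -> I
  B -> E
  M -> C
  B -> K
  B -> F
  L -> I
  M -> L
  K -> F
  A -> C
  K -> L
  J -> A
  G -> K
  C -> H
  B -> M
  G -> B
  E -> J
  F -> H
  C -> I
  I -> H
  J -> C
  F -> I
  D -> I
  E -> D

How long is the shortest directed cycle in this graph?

For each vertex v, BFS finds the shortest path from v back to v.
The shortest such closed walk is B → E → J → A → G → B, length 5.

5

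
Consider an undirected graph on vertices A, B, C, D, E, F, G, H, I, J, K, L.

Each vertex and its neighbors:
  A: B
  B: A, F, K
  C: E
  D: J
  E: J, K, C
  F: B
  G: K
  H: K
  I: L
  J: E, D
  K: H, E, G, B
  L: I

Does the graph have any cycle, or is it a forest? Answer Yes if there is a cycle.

No

DFS, tracking each vertex's parent; an edge to a visited non-parent vertex closes a cycle.
Start from K:
visit K (parent –)
  visit H (parent K)
    H–K: parent, skip
  visit E (parent K)
    visit J (parent E)
      J–E: parent, skip
      visit D (parent J)
        D–J: parent, skip
    E–K: parent, skip
    visit C (parent E)
      C–E: parent, skip
  visit G (parent K)
    G–K: parent, skip
  visit B (parent K)
    visit A (parent B)
      A–B: parent, skip
    visit F (parent B)
      F–B: parent, skip
    B–K: parent, skip
visit I (parent –)
  visit L (parent I)
    L–I: parent, skip
No non-parent visited neighbor found — the graph is a forest.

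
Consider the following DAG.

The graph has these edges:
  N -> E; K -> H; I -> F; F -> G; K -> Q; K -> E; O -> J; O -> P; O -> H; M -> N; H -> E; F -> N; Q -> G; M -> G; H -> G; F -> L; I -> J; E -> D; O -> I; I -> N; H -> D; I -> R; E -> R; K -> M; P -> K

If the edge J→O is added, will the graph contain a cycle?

Adding J→O creates a cycle iff O can already reach J.
Path from O: O → J.
So O → … → J → O is a cycle.

Yes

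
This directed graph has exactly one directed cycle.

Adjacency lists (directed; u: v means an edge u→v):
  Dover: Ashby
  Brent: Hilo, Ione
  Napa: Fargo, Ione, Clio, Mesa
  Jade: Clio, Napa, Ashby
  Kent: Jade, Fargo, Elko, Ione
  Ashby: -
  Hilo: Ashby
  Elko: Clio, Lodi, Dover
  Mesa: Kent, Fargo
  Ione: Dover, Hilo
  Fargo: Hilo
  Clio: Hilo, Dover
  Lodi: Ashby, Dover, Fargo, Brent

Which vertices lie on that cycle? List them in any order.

Jade, Kent, Mesa, Napa

DFS with gray/black marking from Kent:
Kent gray
  Jade gray
    Clio gray
      Hilo gray
        Ashby gray
        Ashby black
      Hilo black
      Dover gray
        Dover→Ashby: Ashby black — skip
      Dover black
    Clio black
    Napa gray
      Fargo gray
        Fargo→Hilo: Hilo black — skip
      Fargo black
      Ione gray
        Ione→Dover: Dover black — skip
        Ione→Hilo: Hilo black — skip
      Ione black
      Napa→Clio: Clio black — skip
      Mesa gray
        Mesa→Kent: Kent is gray → back edge
Back edge closes the cycle Kent → Jade → Napa → Mesa → Kent; its vertices are {Jade, Kent, Mesa, Napa}.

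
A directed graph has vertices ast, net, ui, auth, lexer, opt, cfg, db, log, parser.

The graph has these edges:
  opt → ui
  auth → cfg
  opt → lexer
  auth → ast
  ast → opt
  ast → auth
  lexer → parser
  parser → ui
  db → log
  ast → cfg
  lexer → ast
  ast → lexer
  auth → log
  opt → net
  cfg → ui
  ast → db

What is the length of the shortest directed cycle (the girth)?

For each vertex v, BFS finds the shortest path from v back to v.
The shortest such closed walk is ast → lexer → ast, length 2.

2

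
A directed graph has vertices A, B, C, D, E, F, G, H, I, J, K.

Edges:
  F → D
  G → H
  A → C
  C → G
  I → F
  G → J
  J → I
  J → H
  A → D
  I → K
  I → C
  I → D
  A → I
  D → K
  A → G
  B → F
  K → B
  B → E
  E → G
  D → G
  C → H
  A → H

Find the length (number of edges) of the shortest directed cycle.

For each vertex v, BFS finds the shortest path from v back to v.
The shortest such closed walk is I → C → G → J → I, length 4.

4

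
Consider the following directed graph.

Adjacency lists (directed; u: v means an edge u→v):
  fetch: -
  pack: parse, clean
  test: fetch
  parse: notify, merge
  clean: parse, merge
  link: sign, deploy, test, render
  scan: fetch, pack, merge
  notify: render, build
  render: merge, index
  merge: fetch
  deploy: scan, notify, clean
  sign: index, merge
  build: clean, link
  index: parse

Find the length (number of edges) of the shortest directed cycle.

For each vertex v, BFS finds the shortest path from v back to v.
The shortest such closed walk is build → link → deploy → notify → build, length 4.

4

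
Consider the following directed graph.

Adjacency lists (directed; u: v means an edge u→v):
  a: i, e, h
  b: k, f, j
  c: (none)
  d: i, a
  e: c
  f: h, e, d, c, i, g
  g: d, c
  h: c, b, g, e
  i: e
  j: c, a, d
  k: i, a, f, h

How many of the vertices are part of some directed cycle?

A vertex is on a directed cycle iff it belongs to a strongly connected component of size ≥ 2 (or has a self-loop).
The vertices on cycles are {a, b, d, f, g, h, j, k} — 8 in total.

8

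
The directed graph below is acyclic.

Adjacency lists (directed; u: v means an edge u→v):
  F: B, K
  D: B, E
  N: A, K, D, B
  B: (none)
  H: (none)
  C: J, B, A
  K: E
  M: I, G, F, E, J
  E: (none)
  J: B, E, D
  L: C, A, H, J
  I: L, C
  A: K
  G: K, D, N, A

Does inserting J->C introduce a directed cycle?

Adding J→C creates a cycle iff C can already reach J.
Path from C: C → J.
So C → … → J → C is a cycle.

Yes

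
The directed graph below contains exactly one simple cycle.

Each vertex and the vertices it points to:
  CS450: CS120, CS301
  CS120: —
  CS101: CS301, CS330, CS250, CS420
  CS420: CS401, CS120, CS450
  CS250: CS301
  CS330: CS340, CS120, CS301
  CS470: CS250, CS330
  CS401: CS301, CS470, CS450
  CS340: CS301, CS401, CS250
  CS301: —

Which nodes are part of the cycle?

CS330, CS340, CS401, CS470

DFS with gray/black marking from CS330:
CS330 gray
  CS340 gray
    CS301 gray
    CS301 black
    CS401 gray
      CS401→CS301: CS301 black — skip
      CS470 gray
        CS250 gray
          CS250→CS301: CS301 black — skip
        CS250 black
        CS470→CS330: CS330 is gray → back edge
Back edge closes the cycle CS330 → CS340 → CS401 → CS470 → CS330; its vertices are {CS330, CS340, CS401, CS470}.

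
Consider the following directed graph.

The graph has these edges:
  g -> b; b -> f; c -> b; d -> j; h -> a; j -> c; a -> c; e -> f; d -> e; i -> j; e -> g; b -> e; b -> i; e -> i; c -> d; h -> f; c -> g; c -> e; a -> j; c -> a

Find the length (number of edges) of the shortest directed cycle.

For each vertex v, BFS finds the shortest path from v back to v.
The shortest such closed walk is a → c → a, length 2.

2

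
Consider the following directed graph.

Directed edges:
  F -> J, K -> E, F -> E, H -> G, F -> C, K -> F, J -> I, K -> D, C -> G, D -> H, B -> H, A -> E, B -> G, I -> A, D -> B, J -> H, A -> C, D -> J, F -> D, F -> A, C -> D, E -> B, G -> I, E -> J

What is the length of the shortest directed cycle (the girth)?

4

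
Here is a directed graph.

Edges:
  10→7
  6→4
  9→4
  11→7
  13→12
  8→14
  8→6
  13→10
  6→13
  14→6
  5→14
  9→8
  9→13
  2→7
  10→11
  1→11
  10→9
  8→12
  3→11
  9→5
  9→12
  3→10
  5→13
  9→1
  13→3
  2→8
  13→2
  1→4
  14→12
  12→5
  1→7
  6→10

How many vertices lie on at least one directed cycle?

10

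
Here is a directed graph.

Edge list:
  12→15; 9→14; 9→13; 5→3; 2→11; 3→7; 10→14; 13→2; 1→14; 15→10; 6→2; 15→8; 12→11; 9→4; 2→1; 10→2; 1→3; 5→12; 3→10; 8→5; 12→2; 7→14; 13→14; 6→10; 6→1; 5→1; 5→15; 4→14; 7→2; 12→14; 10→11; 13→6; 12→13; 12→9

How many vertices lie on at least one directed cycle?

9

A vertex is on a directed cycle iff it belongs to a strongly connected component of size ≥ 2 (or has a self-loop).
The vertices on cycles are {1, 2, 3, 5, 7, 8, 10, 12, 15} — 9 in total.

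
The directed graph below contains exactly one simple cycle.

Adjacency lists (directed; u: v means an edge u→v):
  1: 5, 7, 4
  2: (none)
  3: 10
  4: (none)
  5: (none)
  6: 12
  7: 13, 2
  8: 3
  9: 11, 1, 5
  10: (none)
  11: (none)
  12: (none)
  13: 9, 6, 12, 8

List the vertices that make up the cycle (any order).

DFS with gray/black marking from 13:
13 gray
  9 gray
    11 gray
    11 black
    1 gray
      5 gray
      5 black
      7 gray
        7→13: 13 is gray → back edge
Back edge closes the cycle 13 → 9 → 1 → 7 → 13; its vertices are {1, 7, 9, 13}.

1, 7, 9, 13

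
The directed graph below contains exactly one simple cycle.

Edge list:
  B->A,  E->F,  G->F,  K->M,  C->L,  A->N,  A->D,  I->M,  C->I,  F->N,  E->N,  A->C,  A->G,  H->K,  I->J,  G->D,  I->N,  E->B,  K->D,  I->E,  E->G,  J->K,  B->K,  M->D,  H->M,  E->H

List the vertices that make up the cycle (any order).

DFS with gray/black marking from I:
I gray
  J gray
    K gray
      M gray
        D gray
        D black
      M black
      K→D: D black — skip
    K black
  J black
  E gray
    B gray
      A gray
        N gray
        N black
        G gray
          G→D: D black — skip
          F gray
            F→N: N black — skip
          F black
        G black
        A→D: D black — skip
        C gray
          C→I: I is gray → back edge
Back edge closes the cycle I → E → B → A → C → I; its vertices are {A, B, C, E, I}.

A, B, C, E, I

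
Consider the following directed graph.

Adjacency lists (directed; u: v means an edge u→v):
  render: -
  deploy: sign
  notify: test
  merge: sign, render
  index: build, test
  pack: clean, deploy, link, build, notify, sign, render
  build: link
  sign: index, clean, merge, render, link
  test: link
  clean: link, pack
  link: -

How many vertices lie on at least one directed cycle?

A vertex is on a directed cycle iff it belongs to a strongly connected component of size ≥ 2 (or has a self-loop).
The vertices on cycles are {pack, sign, clean, merge, deploy} — 5 in total.

5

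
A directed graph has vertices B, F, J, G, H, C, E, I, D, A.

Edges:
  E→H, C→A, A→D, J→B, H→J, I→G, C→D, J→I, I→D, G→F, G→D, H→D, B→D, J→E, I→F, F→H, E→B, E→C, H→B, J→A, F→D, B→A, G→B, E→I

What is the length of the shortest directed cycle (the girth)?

For each vertex v, BFS finds the shortest path from v back to v.
The shortest such closed walk is E → H → J → E, length 3.

3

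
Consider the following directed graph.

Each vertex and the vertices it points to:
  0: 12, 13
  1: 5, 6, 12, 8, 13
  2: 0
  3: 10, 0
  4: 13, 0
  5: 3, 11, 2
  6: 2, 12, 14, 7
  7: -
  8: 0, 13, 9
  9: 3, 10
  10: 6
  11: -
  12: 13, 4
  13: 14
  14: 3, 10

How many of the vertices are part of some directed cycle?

9

A vertex is on a directed cycle iff it belongs to a strongly connected component of size ≥ 2 (or has a self-loop).
The vertices on cycles are {0, 2, 3, 4, 6, 10, 12, 13, 14} — 9 in total.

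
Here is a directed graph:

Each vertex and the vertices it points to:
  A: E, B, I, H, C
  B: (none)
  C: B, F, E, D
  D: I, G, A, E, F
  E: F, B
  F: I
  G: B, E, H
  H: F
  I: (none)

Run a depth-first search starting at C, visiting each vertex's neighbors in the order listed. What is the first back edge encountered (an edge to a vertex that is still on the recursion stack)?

DFS from C (visiting each vertex's neighbors in the order listed); mark gray on enter, black on exit:
C gray
  B gray
  B black
  F gray
    I gray
    I black
  F black
  E gray
    E→F: F black — skip
    E→B: B black — skip
  E black
  D gray
    D→I: I black — skip
    G gray
      G→B: B black — skip
      G→E: E black — skip
      H gray
        H→F: F black — skip
      H black
    G black
    A gray
      A→E: E black — skip
      A→B: B black — skip
      A→I: I black — skip
      A→H: H black — skip
      A→C: C is gray → back edge
First back edge: A → C.

A->C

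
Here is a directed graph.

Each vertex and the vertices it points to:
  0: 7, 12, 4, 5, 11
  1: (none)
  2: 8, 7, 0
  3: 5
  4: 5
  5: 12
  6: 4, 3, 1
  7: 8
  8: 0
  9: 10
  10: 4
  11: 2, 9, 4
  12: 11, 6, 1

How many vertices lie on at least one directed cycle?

A vertex is on a directed cycle iff it belongs to a strongly connected component of size ≥ 2 (or has a self-loop).
The vertices on cycles are {0, 2, 3, 4, 5, 6, 7, 8, 9, 10, 11, 12} — 12 in total.

12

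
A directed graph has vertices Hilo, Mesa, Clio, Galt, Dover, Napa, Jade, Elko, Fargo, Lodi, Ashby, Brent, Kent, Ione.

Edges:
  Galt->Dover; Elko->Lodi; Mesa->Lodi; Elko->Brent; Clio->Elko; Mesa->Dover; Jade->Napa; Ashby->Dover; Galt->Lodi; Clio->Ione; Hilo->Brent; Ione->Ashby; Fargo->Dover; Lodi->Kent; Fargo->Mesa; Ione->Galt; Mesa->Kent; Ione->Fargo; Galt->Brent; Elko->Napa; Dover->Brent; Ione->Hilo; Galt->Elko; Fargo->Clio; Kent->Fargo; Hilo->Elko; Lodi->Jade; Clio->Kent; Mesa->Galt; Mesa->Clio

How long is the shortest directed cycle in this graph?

3

For each vertex v, BFS finds the shortest path from v back to v.
The shortest such closed walk is Ione → Fargo → Clio → Ione, length 3.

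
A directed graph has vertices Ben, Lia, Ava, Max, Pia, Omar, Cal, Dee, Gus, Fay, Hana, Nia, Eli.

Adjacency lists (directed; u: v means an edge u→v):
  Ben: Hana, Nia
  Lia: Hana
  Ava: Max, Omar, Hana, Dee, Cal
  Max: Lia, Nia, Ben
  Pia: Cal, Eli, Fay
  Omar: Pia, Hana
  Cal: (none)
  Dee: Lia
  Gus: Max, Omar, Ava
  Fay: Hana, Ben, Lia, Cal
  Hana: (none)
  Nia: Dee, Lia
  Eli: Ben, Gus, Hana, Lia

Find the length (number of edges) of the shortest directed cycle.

4

For each vertex v, BFS finds the shortest path from v back to v.
The shortest such closed walk is Gus → Omar → Pia → Eli → Gus, length 4.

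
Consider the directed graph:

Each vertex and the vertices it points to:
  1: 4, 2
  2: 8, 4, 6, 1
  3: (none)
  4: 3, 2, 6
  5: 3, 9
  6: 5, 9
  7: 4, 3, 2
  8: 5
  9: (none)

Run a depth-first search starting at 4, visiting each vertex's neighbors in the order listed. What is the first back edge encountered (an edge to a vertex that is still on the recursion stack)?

2→4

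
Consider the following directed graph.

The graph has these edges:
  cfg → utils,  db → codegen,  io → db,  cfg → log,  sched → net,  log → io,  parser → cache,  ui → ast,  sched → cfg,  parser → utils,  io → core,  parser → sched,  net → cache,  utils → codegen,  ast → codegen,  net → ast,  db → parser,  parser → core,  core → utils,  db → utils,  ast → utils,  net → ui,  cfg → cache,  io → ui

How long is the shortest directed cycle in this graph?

6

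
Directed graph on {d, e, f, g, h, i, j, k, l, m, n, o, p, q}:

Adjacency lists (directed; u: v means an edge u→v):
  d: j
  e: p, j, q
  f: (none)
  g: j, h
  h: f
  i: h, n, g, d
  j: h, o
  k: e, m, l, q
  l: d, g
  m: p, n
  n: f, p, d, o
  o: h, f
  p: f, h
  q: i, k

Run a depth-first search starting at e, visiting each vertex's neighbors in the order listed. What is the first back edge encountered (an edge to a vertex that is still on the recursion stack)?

k->e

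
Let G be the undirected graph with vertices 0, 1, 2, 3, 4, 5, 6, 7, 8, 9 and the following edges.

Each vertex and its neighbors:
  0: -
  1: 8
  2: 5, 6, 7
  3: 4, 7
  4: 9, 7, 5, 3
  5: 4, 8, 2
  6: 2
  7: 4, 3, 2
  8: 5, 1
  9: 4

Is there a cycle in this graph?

DFS, tracking each vertex's parent; an edge to a visited non-parent vertex closes a cycle.
Start from 6:
visit 6 (parent –)
  visit 2 (parent 6)
    visit 5 (parent 2)
      visit 4 (parent 5)
        visit 9 (parent 4)
          9–4: parent, skip
        visit 7 (parent 4)
          7–4: parent, skip
          visit 3 (parent 7)
            3–4: 4 visited and ≠ parent → cycle
Cycle: 4 – 7 – 3 – 4.

Yes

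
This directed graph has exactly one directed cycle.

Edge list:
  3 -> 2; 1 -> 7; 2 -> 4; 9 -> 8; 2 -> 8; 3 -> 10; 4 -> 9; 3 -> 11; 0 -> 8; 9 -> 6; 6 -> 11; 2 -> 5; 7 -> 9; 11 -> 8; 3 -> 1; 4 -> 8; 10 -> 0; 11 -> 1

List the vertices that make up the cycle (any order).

1, 6, 7, 9, 11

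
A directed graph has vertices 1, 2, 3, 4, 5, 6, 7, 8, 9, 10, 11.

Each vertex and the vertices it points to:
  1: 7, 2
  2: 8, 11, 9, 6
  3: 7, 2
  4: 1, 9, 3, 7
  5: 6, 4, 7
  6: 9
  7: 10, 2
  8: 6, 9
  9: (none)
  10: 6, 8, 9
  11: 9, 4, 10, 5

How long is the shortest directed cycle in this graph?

For each vertex v, BFS finds the shortest path from v back to v.
The shortest such closed walk is 11 → 4 → 3 → 2 → 11, length 4.

4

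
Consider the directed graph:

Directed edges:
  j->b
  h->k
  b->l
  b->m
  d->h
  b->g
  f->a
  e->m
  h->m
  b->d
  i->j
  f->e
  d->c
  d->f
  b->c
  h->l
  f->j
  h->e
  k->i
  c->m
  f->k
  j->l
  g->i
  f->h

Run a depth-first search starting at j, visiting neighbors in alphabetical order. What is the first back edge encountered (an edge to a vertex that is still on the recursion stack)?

i→j

DFS from j (visiting neighbors in alphabetical order); mark gray on enter, black on exit:
j gray
  b gray
    c gray
      m gray
      m black
    c black
    d gray
      d→c: c black — skip
      f gray
        a gray
        a black
        e gray
          e→m: m black — skip
        e black
        h gray
          h→e: e black — skip
          k gray
            i gray
              i→j: j is gray → back edge
First back edge: i → j.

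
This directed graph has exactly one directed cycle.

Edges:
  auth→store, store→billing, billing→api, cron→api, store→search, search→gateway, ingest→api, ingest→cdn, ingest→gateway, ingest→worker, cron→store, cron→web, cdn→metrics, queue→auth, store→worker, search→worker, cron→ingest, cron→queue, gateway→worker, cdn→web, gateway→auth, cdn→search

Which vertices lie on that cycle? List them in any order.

DFS with gray/black marking from store:
store gray
  billing gray
    api gray
    api black
  billing black
  worker gray
  worker black
  search gray
    search→worker: worker black — skip
    gateway gray
      auth gray
        auth→store: store is gray → back edge
Back edge closes the cycle store → search → gateway → auth → store; its vertices are {auth, store, search, gateway}.

auth, store, search, gateway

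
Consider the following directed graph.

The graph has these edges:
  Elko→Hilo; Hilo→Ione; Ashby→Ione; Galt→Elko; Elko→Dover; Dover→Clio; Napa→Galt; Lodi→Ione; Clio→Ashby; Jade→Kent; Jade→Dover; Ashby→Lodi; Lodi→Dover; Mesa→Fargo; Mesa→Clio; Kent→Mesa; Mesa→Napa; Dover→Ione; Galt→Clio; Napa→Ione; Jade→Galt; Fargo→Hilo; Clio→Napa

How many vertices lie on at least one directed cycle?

A vertex is on a directed cycle iff it belongs to a strongly connected component of size ≥ 2 (or has a self-loop).
The vertices on cycles are {Clio, Elko, Galt, Lodi, Napa, Ashby, Dover} — 7 in total.

7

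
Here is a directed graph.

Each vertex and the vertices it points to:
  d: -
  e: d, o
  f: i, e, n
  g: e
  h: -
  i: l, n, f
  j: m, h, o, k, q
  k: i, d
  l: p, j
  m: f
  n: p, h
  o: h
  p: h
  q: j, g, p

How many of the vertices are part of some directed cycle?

7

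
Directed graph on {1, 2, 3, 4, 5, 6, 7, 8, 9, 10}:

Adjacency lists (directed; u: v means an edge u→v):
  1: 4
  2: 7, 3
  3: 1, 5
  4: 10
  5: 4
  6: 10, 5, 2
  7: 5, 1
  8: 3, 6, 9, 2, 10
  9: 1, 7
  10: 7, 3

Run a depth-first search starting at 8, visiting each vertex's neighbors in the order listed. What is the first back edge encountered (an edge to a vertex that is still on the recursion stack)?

DFS from 8 (visiting each vertex's neighbors in the order listed); mark gray on enter, black on exit:
8 gray
  3 gray
    1 gray
      4 gray
        10 gray
          7 gray
            5 gray
              5→4: 4 is gray → back edge
First back edge: 5 → 4.

5→4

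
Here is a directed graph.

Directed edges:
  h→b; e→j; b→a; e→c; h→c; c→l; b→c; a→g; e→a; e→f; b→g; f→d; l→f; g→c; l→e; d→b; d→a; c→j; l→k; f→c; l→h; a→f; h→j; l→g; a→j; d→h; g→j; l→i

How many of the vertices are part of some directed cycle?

9

A vertex is on a directed cycle iff it belongs to a strongly connected component of size ≥ 2 (or has a self-loop).
The vertices on cycles are {a, b, c, d, e, f, g, h, l} — 9 in total.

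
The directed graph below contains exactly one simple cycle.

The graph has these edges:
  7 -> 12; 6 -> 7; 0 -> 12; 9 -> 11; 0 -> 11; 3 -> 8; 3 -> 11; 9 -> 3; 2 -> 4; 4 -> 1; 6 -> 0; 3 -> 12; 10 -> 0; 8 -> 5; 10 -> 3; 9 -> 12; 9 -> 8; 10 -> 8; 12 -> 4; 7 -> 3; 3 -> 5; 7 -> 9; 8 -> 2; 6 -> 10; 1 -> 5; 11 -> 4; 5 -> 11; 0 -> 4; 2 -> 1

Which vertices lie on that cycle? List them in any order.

DFS with gray/black marking from 4:
4 gray
  1 gray
    5 gray
      11 gray
        11→4: 4 is gray → back edge
Back edge closes the cycle 4 → 1 → 5 → 11 → 4; its vertices are {1, 4, 5, 11}.

1, 4, 5, 11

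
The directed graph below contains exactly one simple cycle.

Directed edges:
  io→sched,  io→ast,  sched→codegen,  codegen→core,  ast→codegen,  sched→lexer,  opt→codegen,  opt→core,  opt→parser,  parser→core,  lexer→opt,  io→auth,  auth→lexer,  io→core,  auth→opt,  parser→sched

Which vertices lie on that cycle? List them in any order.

opt, lexer, sched, parser

DFS with gray/black marking from sched:
sched gray
  lexer gray
    opt gray
      parser gray
        core gray
        core black
        parser→sched: sched is gray → back edge
Back edge closes the cycle sched → lexer → opt → parser → sched; its vertices are {opt, lexer, sched, parser}.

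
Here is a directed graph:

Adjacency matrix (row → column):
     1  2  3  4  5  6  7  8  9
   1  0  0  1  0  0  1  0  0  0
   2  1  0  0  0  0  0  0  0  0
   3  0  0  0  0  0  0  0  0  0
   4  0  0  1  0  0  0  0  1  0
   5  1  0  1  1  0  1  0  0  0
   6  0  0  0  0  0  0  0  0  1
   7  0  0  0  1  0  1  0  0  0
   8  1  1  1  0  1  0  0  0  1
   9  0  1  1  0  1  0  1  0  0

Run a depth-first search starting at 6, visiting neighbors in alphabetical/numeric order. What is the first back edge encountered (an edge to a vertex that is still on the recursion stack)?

1→6

DFS from 6 (visiting neighbors in alphabetical/numeric order); mark gray on enter, black on exit:
6 gray
  9 gray
    2 gray
      1 gray
        3 gray
        3 black
        1→6: 6 is gray → back edge
First back edge: 1 → 6.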